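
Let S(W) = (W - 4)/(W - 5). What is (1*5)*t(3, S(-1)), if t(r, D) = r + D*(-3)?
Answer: 5/2 ≈ 2.5000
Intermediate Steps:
S(W) = (-4 + W)/(-5 + W)
t(r, D) = r - 3*D
(1*5)*t(3, S(-1)) = (1*5)*(3 - 3*(-4 - 1)/(-5 - 1)) = 5*(3 - 3*(-5)/(-6)) = 5*(3 - (-1)*(-5)/2) = 5*(3 - 3*⅚) = 5*(3 - 5/2) = 5*(½) = 5/2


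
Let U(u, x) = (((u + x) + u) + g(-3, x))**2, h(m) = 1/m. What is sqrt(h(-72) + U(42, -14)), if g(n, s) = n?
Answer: sqrt(646414)/12 ≈ 67.000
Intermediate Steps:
U(u, x) = (-3 + x + 2*u)**2 (U(u, x) = (((u + x) + u) - 3)**2 = ((x + 2*u) - 3)**2 = (-3 + x + 2*u)**2)
sqrt(h(-72) + U(42, -14)) = sqrt(1/(-72) + (-3 - 14 + 2*42)**2) = sqrt(-1/72 + (-3 - 14 + 84)**2) = sqrt(-1/72 + 67**2) = sqrt(-1/72 + 4489) = sqrt(323207/72) = sqrt(646414)/12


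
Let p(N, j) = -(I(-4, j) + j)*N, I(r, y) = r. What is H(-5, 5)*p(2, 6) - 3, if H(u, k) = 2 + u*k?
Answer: 89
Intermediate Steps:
H(u, k) = 2 + k*u
p(N, j) = -N*(-4 + j) (p(N, j) = -(-4 + j)*N = -N*(-4 + j))
H(-5, 5)*p(2, 6) - 3 = (2 + 5*(-5))*(2*(4 - 1*6)) - 3 = (2 - 25)*(2*(4 - 6)) - 3 = -46*(-2) - 3 = -23*(-4) - 3 = 92 - 3 = 89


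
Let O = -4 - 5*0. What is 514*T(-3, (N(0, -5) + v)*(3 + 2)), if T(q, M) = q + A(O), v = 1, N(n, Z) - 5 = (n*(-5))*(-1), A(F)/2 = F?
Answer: -5654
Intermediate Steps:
O = -4 (O = -4 + 0 = -4)
A(F) = 2*F
N(n, Z) = 5 + 5*n (N(n, Z) = 5 + (n*(-5))*(-1) = 5 - 5*n*(-1) = 5 + 5*n)
T(q, M) = -8 + q (T(q, M) = q + 2*(-4) = q - 8 = -8 + q)
514*T(-3, (N(0, -5) + v)*(3 + 2)) = 514*(-8 - 3) = 514*(-11) = -5654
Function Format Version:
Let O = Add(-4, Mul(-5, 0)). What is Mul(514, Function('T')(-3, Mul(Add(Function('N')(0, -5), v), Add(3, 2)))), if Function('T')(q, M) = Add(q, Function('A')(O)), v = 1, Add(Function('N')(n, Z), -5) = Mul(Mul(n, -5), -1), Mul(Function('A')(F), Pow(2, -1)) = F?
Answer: -5654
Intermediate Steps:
O = -4 (O = Add(-4, 0) = -4)
Function('A')(F) = Mul(2, F)
Function('N')(n, Z) = Add(5, Mul(5, n)) (Function('N')(n, Z) = Add(5, Mul(Mul(n, -5), -1)) = Add(5, Mul(Mul(-5, n), -1)) = Add(5, Mul(5, n)))
Function('T')(q, M) = Add(-8, q) (Function('T')(q, M) = Add(q, Mul(2, -4)) = Add(q, -8) = Add(-8, q))
Mul(514, Function('T')(-3, Mul(Add(Function('N')(0, -5), v), Add(3, 2)))) = Mul(514, Add(-8, -3)) = Mul(514, -11) = -5654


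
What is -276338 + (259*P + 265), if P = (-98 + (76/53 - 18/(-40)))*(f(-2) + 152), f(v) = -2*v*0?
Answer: -1075891831/265 ≈ -4.0600e+6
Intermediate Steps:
f(v) = 0
P = -3871554/265 (P = (-98 + (76/53 - 18/(-40)))*(0 + 152) = (-98 + (76*(1/53) - 18*(-1/40)))*152 = (-98 + (76/53 + 9/20))*152 = (-98 + 1997/1060)*152 = -101883/1060*152 = -3871554/265 ≈ -14610.)
-276338 + (259*P + 265) = -276338 + (259*(-3871554/265) + 265) = -276338 + (-1002732486/265 + 265) = -276338 - 1002662261/265 = -1075891831/265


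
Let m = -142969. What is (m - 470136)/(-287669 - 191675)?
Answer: 613105/479344 ≈ 1.2791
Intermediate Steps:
(m - 470136)/(-287669 - 191675) = (-142969 - 470136)/(-287669 - 191675) = -613105/(-479344) = -613105*(-1/479344) = 613105/479344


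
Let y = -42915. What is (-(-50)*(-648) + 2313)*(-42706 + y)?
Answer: 2576079027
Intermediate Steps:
(-(-50)*(-648) + 2313)*(-42706 + y) = (-(-50)*(-648) + 2313)*(-42706 - 42915) = (-1*32400 + 2313)*(-85621) = (-32400 + 2313)*(-85621) = -30087*(-85621) = 2576079027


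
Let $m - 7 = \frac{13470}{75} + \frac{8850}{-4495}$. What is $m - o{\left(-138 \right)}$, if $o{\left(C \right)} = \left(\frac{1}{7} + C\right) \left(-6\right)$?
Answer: $- \frac{20216631}{31465} \approx -642.51$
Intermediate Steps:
$o{\left(C \right)} = - \frac{6}{7} - 6 C$ ($o{\left(C \right)} = \left(\frac{1}{7} + C\right) \left(-6\right) = - \frac{6}{7} - 6 C$)
$m = \frac{829917}{4495}$ ($m = 7 + \left(\frac{13470}{75} + \frac{8850}{-4495}\right) = 7 + \left(13470 \cdot \frac{1}{75} + 8850 \left(- \frac{1}{4495}\right)\right) = 7 + \left(\frac{898}{5} - \frac{1770}{899}\right) = 7 + \frac{798452}{4495} = \frac{829917}{4495} \approx 184.63$)
$m - o{\left(-138 \right)} = \frac{829917}{4495} - \left(- \frac{6}{7} - -828\right) = \frac{829917}{4495} - \left(- \frac{6}{7} + 828\right) = \frac{829917}{4495} - \frac{5790}{7} = - \frac{20216631}{31465}$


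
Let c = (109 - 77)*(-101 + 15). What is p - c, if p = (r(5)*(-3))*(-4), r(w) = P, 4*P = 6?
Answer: 2770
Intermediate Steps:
P = 3/2 (P = (¼)*6 = 3/2 ≈ 1.5000)
r(w) = 3/2
c = -2752 (c = 32*(-86) = -2752)
p = 18 (p = ((3/2)*(-3))*(-4) = -9/2*(-4) = 18)
p - c = 18 - 1*(-2752) = 18 + 2752 = 2770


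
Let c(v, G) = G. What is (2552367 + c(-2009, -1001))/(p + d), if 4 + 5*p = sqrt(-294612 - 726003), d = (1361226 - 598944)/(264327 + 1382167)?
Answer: -7284638311848256915/345854533715726312 - 4322879063834950735*I*sqrt(1020615)/345854533715726312 ≈ -21.063 - 12627.0*I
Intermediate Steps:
d = 381141/823247 (d = 762282/1646494 = 762282*(1/1646494) = 381141/823247 ≈ 0.46297)
p = -4/5 + I*sqrt(1020615)/5 (p = -4/5 + sqrt(-294612 - 726003)/5 = -4/5 + sqrt(-1020615)/5 = -4/5 + (I*sqrt(1020615))/5 = -4/5 + I*sqrt(1020615)/5 ≈ -0.8 + 202.05*I)
(2552367 + c(-2009, -1001))/(p + d) = (2552367 - 1001)/((-4/5 + I*sqrt(1020615)/5) + 381141/823247) = 2551366/(-1387283/4116235 + I*sqrt(1020615)/5)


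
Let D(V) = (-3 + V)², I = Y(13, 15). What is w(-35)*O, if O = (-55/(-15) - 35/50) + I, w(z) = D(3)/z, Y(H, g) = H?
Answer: 0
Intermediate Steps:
I = 13
w(z) = 0 (w(z) = (-3 + 3)²/z = 0²/z = 0/z = 0)
O = 479/30 (O = (-55/(-15) - 35/50) + 13 = (-55*(-1/15) - 35*1/50) + 13 = (11/3 - 7/10) + 13 = 89/30 + 13 = 479/30 ≈ 15.967)
w(-35)*O = 0*(479/30) = 0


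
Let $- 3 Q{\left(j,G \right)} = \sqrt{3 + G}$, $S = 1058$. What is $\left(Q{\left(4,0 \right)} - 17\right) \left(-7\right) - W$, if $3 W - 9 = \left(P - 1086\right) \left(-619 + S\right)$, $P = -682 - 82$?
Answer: $\frac{812498}{3} + \frac{7 \sqrt{3}}{3} \approx 2.7084 \cdot 10^{5}$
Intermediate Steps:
$P = -764$
$Q{\left(j,G \right)} = - \frac{\sqrt{3 + G}}{3}$
$W = - \frac{812141}{3}$ ($W = 3 + \frac{\left(-764 - 1086\right) \left(-619 + 1058\right)}{3} = 3 + \frac{\left(-1850\right) 439}{3} = 3 + \frac{1}{3} \left(-812150\right) = 3 - \frac{812150}{3} = - \frac{812141}{3} \approx -2.7071 \cdot 10^{5}$)
$\left(Q{\left(4,0 \right)} - 17\right) \left(-7\right) - W = \left(- \frac{\sqrt{3 + 0}}{3} - 17\right) \left(-7\right) - - \frac{812141}{3} = \left(- \frac{\sqrt{3}}{3} - 17\right) \left(-7\right) + \frac{812141}{3} = \left(-17 - \frac{\sqrt{3}}{3}\right) \left(-7\right) + \frac{812141}{3} = \left(119 + \frac{7 \sqrt{3}}{3}\right) + \frac{812141}{3} = \frac{812498}{3} + \frac{7 \sqrt{3}}{3}$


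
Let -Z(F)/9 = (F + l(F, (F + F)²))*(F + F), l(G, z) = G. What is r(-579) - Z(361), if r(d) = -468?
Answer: 4691088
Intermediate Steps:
Z(F) = -36*F² (Z(F) = -9*(F + F)*(F + F) = -9*2*F*2*F = -36*F²)
r(-579) - Z(361) = -468 - (-36)*361² = -468 - (-36)*130321 = -468 - 1*(-4691556) = -468 + 4691556 = 4691088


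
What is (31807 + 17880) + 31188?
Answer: 80875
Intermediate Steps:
(31807 + 17880) + 31188 = 49687 + 31188 = 80875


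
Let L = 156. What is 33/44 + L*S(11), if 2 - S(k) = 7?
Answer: -3117/4 ≈ -779.25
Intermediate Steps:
S(k) = -5 (S(k) = 2 - 1*7 = 2 - 7 = -5)
33/44 + L*S(11) = 33/44 + 156*(-5) = 33*(1/44) - 780 = ¾ - 780 = -3117/4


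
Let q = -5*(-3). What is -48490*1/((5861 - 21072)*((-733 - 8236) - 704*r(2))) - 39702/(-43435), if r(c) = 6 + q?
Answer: 2048928529388/2241909209015 ≈ 0.91392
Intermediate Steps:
q = 15
r(c) = 21 (r(c) = 6 + 15 = 21)
-48490*1/((5861 - 21072)*((-733 - 8236) - 704*r(2))) - 39702/(-43435) = -48490*1/((5861 - 21072)*((-733 - 8236) - 704*21)) - 39702/(-43435) = -48490*(-1/(15211*(-8969 - 14784))) - 39702*(-1/43435) = -48490/((-23753*(-15211))) + 39702/43435 = -48490/361306883 + 39702/43435 = 2048928529388/2241909209015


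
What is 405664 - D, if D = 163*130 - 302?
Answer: 384776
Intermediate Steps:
D = 20888 (D = 21190 - 302 = 20888)
405664 - D = 405664 - 1*20888 = 405664 - 20888 = 384776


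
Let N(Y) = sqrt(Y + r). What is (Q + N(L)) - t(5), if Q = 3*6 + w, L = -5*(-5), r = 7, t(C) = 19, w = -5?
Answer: -6 + 4*sqrt(2) ≈ -0.34315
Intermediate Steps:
L = 25
N(Y) = sqrt(7 + Y) (N(Y) = sqrt(Y + 7) = sqrt(7 + Y))
Q = 13 (Q = 3*6 - 5 = 18 - 5 = 13)
(Q + N(L)) - t(5) = (13 + sqrt(7 + 25)) - 1*19 = (13 + sqrt(32)) - 19 = (13 + 4*sqrt(2)) - 19 = -6 + 4*sqrt(2)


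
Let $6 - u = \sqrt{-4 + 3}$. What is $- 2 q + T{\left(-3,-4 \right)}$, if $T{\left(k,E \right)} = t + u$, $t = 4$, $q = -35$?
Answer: $80 - i \approx 80.0 - 1.0 i$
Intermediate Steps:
$u = 6 - i$ ($u = 6 - \sqrt{-4 + 3} = 6 - \sqrt{-1} = 6 - i \approx 6.0 - 1.0 i$)
$T{\left(k,E \right)} = 10 - i$ ($T{\left(k,E \right)} = 4 + \left(6 - i\right) = 10 - i$)
$- 2 q + T{\left(-3,-4 \right)} = \left(-2\right) \left(-35\right) + \left(10 - i\right) = 70 + \left(10 - i\right) = 80 - i$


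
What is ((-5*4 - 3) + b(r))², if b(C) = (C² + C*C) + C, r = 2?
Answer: 169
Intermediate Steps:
b(C) = C + 2*C² (b(C) = (C² + C²) + C = 2*C² + C = C + 2*C²)
((-5*4 - 3) + b(r))² = ((-5*4 - 3) + 2*(1 + 2*2))² = ((-20 - 3) + 2*(1 + 4))² = (-23 + 2*5)² = (-23 + 10)² = (-13)² = 169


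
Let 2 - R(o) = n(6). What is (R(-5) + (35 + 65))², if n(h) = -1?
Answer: 10609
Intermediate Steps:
R(o) = 3 (R(o) = 2 - 1*(-1) = 2 + 1 = 3)
(R(-5) + (35 + 65))² = (3 + (35 + 65))² = (3 + 100)² = 103² = 10609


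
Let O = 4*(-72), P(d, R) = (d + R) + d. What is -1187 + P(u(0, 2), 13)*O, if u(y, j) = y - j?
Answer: -3779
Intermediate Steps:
P(d, R) = R + 2*d (P(d, R) = (R + d) + d = R + 2*d)
O = -288
-1187 + P(u(0, 2), 13)*O = -1187 + (13 + 2*(0 - 1*2))*(-288) = -1187 + (13 + 2*(0 - 2))*(-288) = -1187 + (13 + 2*(-2))*(-288) = -1187 + (13 - 4)*(-288) = -1187 + 9*(-288) = -1187 - 2592 = -3779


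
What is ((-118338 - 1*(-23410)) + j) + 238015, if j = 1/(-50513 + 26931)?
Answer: 3374277633/23582 ≈ 1.4309e+5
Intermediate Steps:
j = -1/23582 (j = 1/(-23582) = -1/23582 ≈ -4.2405e-5)
((-118338 - 1*(-23410)) + j) + 238015 = ((-118338 - 1*(-23410)) - 1/23582) + 238015 = ((-118338 + 23410) - 1/23582) + 238015 = (-94928 - 1/23582) + 238015 = -2238592097/23582 + 238015 = 3374277633/23582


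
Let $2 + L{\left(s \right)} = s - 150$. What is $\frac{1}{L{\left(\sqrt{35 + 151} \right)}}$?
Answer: $- \frac{76}{11459} - \frac{\sqrt{186}}{22918} \approx -0.0072274$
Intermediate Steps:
$L{\left(s \right)} = -152 + s$ ($L{\left(s \right)} = -2 + \left(s - 150\right) = -2 + \left(-150 + s\right) = -152 + s$)
$\frac{1}{L{\left(\sqrt{35 + 151} \right)}} = \frac{1}{-152 + \sqrt{35 + 151}} = \frac{1}{-152 + \sqrt{186}}$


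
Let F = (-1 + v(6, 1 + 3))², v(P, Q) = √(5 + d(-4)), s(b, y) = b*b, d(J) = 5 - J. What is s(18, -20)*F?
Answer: 4860 - 648*√14 ≈ 2435.4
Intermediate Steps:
s(b, y) = b²
v(P, Q) = √14 (v(P, Q) = √(5 + (5 - 1*(-4))) = √(5 + (5 + 4)) = √(5 + 9) = √14)
F = (-1 + √14)² ≈ 7.5167
s(18, -20)*F = 18²*(1 - √14)² = 324*(1 - √14)²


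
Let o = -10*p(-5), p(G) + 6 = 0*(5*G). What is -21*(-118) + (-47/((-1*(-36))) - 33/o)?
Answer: 222853/90 ≈ 2476.1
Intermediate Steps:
p(G) = -6 (p(G) = -6 + 0*(5*G) = -6 + 0 = -6)
o = 60 (o = -10*(-6) = 60)
-21*(-118) + (-47/((-1*(-36))) - 33/o) = -21*(-118) + (-47/((-1*(-36))) - 33/60) = 2478 + (-47/36 - 33*1/60) = 2478 + (-47*1/36 - 11/20) = 2478 + (-47/36 - 11/20) = 2478 - 167/90 = 222853/90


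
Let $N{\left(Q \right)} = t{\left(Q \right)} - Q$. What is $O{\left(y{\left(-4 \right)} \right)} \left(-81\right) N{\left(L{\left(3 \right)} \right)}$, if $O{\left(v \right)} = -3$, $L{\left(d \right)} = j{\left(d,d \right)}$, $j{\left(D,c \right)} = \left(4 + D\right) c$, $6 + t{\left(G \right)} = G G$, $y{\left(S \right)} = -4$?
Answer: $100602$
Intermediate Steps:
$t{\left(G \right)} = -6 + G^{2}$ ($t{\left(G \right)} = -6 + G G = -6 + G^{2}$)
$j{\left(D,c \right)} = c \left(4 + D\right)$
$L{\left(d \right)} = d \left(4 + d\right)$
$N{\left(Q \right)} = -6 + Q^{2} - Q$ ($N{\left(Q \right)} = \left(-6 + Q^{2}\right) - Q = -6 + Q^{2} - Q$)
$O{\left(y{\left(-4 \right)} \right)} \left(-81\right) N{\left(L{\left(3 \right)} \right)} = \left(-3\right) \left(-81\right) \left(-6 + \left(3 \left(4 + 3\right)\right)^{2} - 3 \left(4 + 3\right)\right) = 243 \left(-6 + \left(3 \cdot 7\right)^{2} - 3 \cdot 7\right) = 243 \left(-6 + 21^{2} - 21\right) = 243 \left(-6 + 441 - 21\right) = 243 \cdot 414 = 100602$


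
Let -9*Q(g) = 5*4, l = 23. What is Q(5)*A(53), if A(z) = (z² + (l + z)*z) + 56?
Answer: -137860/9 ≈ -15318.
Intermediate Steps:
A(z) = 56 + z² + z*(23 + z) (A(z) = (z² + (23 + z)*z) + 56 = (z² + z*(23 + z)) + 56 = 56 + z² + z*(23 + z))
Q(g) = -20/9 (Q(g) = -5*4/9 = -⅑*20 = -20/9)
Q(5)*A(53) = -20*(56 + 2*53² + 23*53)/9 = -20*(56 + 2*2809 + 1219)/9 = -20*(56 + 5618 + 1219)/9 = -20/9*6893 = -137860/9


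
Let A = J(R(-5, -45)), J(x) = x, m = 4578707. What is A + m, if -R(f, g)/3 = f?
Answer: 4578722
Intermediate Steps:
R(f, g) = -3*f
A = 15 (A = -3*(-5) = 15)
A + m = 15 + 4578707 = 4578722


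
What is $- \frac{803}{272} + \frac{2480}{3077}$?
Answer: $- \frac{105663}{49232} \approx -2.1462$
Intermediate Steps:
$- \frac{803}{272} + \frac{2480}{3077} = - \frac{105663}{49232}$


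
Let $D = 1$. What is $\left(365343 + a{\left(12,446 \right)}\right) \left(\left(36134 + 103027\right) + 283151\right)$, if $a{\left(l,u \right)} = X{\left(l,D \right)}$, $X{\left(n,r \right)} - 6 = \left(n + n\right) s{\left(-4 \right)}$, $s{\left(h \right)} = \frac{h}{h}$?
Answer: $154301402376$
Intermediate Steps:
$s{\left(h \right)} = 1$
$X{\left(n,r \right)} = 6 + 2 n$ ($X{\left(n,r \right)} = 6 + \left(n + n\right) 1 = 6 + 2 n 1 = 6 + 2 n$)
$a{\left(l,u \right)} = 6 + 2 l$
$\left(365343 + a{\left(12,446 \right)}\right) \left(\left(36134 + 103027\right) + 283151\right) = \left(365343 + \left(6 + 2 \cdot 12\right)\right) \left(\left(36134 + 103027\right) + 283151\right) = \left(365343 + \left(6 + 24\right)\right) \left(139161 + 283151\right) = \left(365343 + 30\right) 422312 = 365373 \cdot 422312 = 154301402376$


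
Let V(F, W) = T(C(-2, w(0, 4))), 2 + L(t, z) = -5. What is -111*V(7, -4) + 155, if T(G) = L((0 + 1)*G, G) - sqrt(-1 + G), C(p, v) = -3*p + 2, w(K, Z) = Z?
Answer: 932 + 111*sqrt(7) ≈ 1225.7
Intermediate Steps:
L(t, z) = -7 (L(t, z) = -2 - 5 = -7)
C(p, v) = 2 - 3*p
T(G) = -7 - sqrt(-1 + G)
V(F, W) = -7 - sqrt(7) (V(F, W) = -7 - sqrt(-1 + (2 - 3*(-2))) = -7 - sqrt(-1 + (2 + 6)) = -7 - sqrt(-1 + 8) = -7 - sqrt(7))
-111*V(7, -4) + 155 = -111*(-7 - sqrt(7)) + 155 = (777 + 111*sqrt(7)) + 155 = 932 + 111*sqrt(7)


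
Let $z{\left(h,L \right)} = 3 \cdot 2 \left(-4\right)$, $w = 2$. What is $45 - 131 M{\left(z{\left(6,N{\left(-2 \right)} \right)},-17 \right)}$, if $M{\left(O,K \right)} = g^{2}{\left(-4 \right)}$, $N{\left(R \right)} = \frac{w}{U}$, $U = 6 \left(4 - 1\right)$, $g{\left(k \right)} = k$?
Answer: $-2051$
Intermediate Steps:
$U = 18$ ($U = 6 \cdot 3 = 18$)
$N{\left(R \right)} = \frac{1}{9}$ ($N{\left(R \right)} = \frac{2}{18} = 2 \cdot \frac{1}{18} = \frac{1}{9}$)
$z{\left(h,L \right)} = -24$ ($z{\left(h,L \right)} = 6 \left(-4\right) = -24$)
$M{\left(O,K \right)} = 16$ ($M{\left(O,K \right)} = \left(-4\right)^{2} = 16$)
$45 - 131 M{\left(z{\left(6,N{\left(-2 \right)} \right)},-17 \right)} = 45 - 2096 = -2051$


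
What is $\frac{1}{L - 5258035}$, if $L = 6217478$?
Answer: $\frac{1}{959443} \approx 1.0423 \cdot 10^{-6}$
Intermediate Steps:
$\frac{1}{L - 5258035} = \frac{1}{6217478 - 5258035} = \frac{1}{959443}$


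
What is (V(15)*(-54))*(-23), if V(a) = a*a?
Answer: 279450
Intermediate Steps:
V(a) = a²
(V(15)*(-54))*(-23) = (15²*(-54))*(-23) = (225*(-54))*(-23) = -12150*(-23) = 279450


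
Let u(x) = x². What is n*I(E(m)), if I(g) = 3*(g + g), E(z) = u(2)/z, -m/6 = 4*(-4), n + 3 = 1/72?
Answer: -215/288 ≈ -0.74653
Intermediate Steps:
n = -215/72 (n = -3 + 1/72 = -215/72 ≈ -2.9861)
m = 96 (m = -24*(-4) = -6*(-16) = 96)
E(z) = 4/z (E(z) = 2²/z = 4/z)
I(g) = 6*g (I(g) = 3*(2*g) = 6*g)
n*I(E(m)) = -215*4/96/12 = -215*4*(1/96)/12 = -215/(12*24) = -215/72*¼ = -215/288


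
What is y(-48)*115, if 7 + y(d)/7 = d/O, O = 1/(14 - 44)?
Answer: 1153565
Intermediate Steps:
O = -1/30 (O = 1/(-30) = -1/30 ≈ -0.033333)
y(d) = -49 - 210*d (y(d) = -49 + 7*(d/(-1/30)) = -49 + 7*(d*(-30)) = -49 + 7*(-30*d) = -49 - 210*d)
y(-48)*115 = (-49 - 210*(-48))*115 = (-49 + 10080)*115 = 10031*115 = 1153565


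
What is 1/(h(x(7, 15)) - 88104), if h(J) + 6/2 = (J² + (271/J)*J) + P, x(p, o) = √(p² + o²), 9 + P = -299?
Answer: -1/87870 ≈ -1.1380e-5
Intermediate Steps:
P = -308 (P = -9 - 299 = -308)
x(p, o) = √(o² + p²)
h(J) = -40 + J² (h(J) = -3 + ((J² + (271/J)*J) - 308) = -3 + ((J² + 271) - 308) = -3 + ((271 + J²) - 308) = -3 + (-37 + J²) = -40 + J²)
1/(h(x(7, 15)) - 88104) = 1/((-40 + (√(15² + 7²))²) - 88104) = 1/((-40 + (√(225 + 49))²) - 88104) = 1/((-40 + (√274)²) - 88104) = 1/((-40 + 274) - 88104) = 1/(234 - 88104) = 1/(-87870) = -1/87870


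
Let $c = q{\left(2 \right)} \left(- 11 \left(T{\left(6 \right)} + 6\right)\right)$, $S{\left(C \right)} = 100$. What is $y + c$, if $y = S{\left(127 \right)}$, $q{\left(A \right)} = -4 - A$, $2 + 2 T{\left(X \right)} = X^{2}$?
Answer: $1618$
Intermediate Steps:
$T{\left(X \right)} = -1 + \frac{X^{2}}{2}$
$y = 100$
$c = 1518$ ($c = \left(-4 - 2\right) \left(- 11 \left(\left(-1 + \frac{6^{2}}{2}\right) + 6\right)\right) = \left(-4 - 2\right) \left(- 11 \left(\left(-1 + \frac{1}{2} \cdot 36\right) + 6\right)\right) = - 6 \left(- 11 \left(\left(-1 + 18\right) + 6\right)\right) = - 6 \left(- 11 \left(17 + 6\right)\right) = - 6 \left(\left(-11\right) 23\right) = \left(-6\right) \left(-253\right) = 1518$)
$y + c = 100 + 1518 = 1618$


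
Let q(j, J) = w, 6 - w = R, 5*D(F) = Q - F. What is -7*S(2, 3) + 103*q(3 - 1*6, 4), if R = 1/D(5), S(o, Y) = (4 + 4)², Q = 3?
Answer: 855/2 ≈ 427.50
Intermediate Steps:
S(o, Y) = 64 (S(o, Y) = 8² = 64)
D(F) = ⅗ - F/5 (D(F) = (3 - F)/5 = ⅗ - F/5)
R = -5/2 (R = 1/(⅗ - ⅕*5) = 1/(⅗ - 1) = 1/(-⅖) = -5/2 ≈ -2.5000)
w = 17/2 (w = 6 - 1*(-5/2) = 6 + 5/2 = 17/2 ≈ 8.5000)
q(j, J) = 17/2
-7*S(2, 3) + 103*q(3 - 1*6, 4) = -7*64 + 103*(17/2) = -448 + 1751/2 = 855/2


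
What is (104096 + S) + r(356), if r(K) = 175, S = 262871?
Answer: 367142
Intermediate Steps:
(104096 + S) + r(356) = (104096 + 262871) + 175 = 366967 + 175 = 367142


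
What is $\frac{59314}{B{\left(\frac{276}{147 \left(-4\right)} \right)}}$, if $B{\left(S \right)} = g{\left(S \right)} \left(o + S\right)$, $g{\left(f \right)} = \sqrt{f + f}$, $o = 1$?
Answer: $- \frac{10172351 i \sqrt{46}}{598} \approx - 1.1537 \cdot 10^{5} i$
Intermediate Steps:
$g{\left(f \right)} = \sqrt{2} \sqrt{f}$ ($g{\left(f \right)} = \sqrt{2 f} = \sqrt{2} \sqrt{f}$)
$B{\left(S \right)} = \sqrt{2} \sqrt{S} \left(1 + S\right)$
$\frac{59314}{B{\left(\frac{276}{147 \left(-4\right)} \right)}} = \frac{59314}{\sqrt{2} \sqrt{\frac{276}{147 \left(-4\right)}} \left(1 + \frac{276}{147 \left(-4\right)}\right)} = \frac{59314}{\sqrt{2} \sqrt{\frac{276}{-588}} \left(1 + \frac{276}{-588}\right)} = \frac{59314}{\sqrt{2} \sqrt{276 \left(- \frac{1}{588}\right)} \left(1 + 276 \left(- \frac{1}{588}\right)\right)} = \frac{59314}{\sqrt{2} \sqrt{- \frac{23}{49}} \left(1 - \frac{23}{49}\right)} = \frac{59314}{\sqrt{2} \frac{i \sqrt{23}}{7} \cdot \frac{26}{49}} = \frac{59314}{\frac{26}{343} i \sqrt{46}} = 59314 \left(- \frac{343 i \sqrt{46}}{1196}\right) = - \frac{10172351 i \sqrt{46}}{598}$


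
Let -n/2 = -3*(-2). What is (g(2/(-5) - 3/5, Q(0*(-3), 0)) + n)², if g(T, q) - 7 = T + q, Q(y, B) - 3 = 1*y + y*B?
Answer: 9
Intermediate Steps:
Q(y, B) = 3 + y + B*y (Q(y, B) = 3 + (1*y + y*B) = 3 + (y + B*y) = 3 + y + B*y)
n = -12 (n = -(-6)*(-2) = -2*6 = -12)
g(T, q) = 7 + T + q (g(T, q) = 7 + (T + q) = 7 + T + q)
(g(2/(-5) - 3/5, Q(0*(-3), 0)) + n)² = ((7 + (2/(-5) - 3/5) + (3 + 0*(-3) + 0*(0*(-3)))) - 12)² = ((7 + (2*(-⅕) - 3*⅕) + (3 + 0 + 0*0)) - 12)² = ((7 + (-⅖ - ⅗) + (3 + 0 + 0)) - 12)² = ((7 - 1 + 3) - 12)² = (9 - 12)² = (-3)² = 9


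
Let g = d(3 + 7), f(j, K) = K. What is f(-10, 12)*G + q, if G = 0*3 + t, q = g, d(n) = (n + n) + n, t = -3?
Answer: -6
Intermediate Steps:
d(n) = 3*n (d(n) = 2*n + n = 3*n)
g = 30 (g = 3*(3 + 7) = 3*10 = 30)
q = 30
G = -3 (G = 0*3 - 3 = 0 - 3 = -3)
f(-10, 12)*G + q = 12*(-3) + 30 = -36 + 30 = -6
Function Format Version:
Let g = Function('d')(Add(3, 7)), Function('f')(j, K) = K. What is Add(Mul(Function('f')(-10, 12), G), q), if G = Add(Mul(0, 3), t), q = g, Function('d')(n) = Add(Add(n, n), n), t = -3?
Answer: -6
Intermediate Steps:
Function('d')(n) = Mul(3, n) (Function('d')(n) = Add(Mul(2, n), n) = Mul(3, n))
g = 30 (g = Mul(3, Add(3, 7)) = Mul(3, 10) = 30)
q = 30
G = -3 (G = Add(Mul(0, 3), -3) = Add(0, -3) = -3)
Add(Mul(Function('f')(-10, 12), G), q) = Add(Mul(12, -3), 30) = Add(-36, 30) = -6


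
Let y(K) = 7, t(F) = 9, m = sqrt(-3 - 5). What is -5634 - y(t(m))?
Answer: -5641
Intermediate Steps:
m = 2*I*sqrt(2) (m = sqrt(-8) = 2*I*sqrt(2) ≈ 2.8284*I)
-5634 - y(t(m)) = -5634 - 1*7 = -5634 - 7 = -5641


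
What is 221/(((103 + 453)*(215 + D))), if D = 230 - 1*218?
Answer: 221/126212 ≈ 0.0017510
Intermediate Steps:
D = 12 (D = 230 - 218 = 12)
221/(((103 + 453)*(215 + D))) = 221/(((103 + 453)*(215 + 12))) = 221/((556*227)) = 221/126212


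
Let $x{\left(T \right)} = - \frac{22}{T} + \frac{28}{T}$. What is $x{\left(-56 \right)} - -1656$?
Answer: $\frac{46365}{28} \approx 1655.9$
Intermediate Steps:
$x{\left(T \right)} = \frac{6}{T}$
$x{\left(-56 \right)} - -1656 = \frac{6}{-56} - -1656 = 6 \left(- \frac{1}{56}\right) + 1656 = - \frac{3}{28} + 1656 = \frac{46365}{28}$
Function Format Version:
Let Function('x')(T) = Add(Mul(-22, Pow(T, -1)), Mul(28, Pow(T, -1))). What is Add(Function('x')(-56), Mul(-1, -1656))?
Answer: Rational(46365, 28) ≈ 1655.9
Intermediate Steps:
Function('x')(T) = Mul(6, Pow(T, -1))
Add(Function('x')(-56), Mul(-1, -1656)) = Add(Mul(6, Pow(-56, -1)), Mul(-1, -1656)) = Add(Mul(6, Rational(-1, 56)), 1656) = Add(Rational(-3, 28), 1656) = Rational(46365, 28)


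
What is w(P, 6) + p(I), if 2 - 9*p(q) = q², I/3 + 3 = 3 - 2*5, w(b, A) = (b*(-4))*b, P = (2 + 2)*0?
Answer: -898/9 ≈ -99.778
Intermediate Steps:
P = 0 (P = 4*0 = 0)
w(b, A) = -4*b² (w(b, A) = (-4*b)*b = -4*b²)
I = -30 (I = -9 + 3*(3 - 2*5) = -9 + 3*(3 - 10) = -9 + 3*(-7) = -9 - 21 = -30)
p(q) = 2/9 - q²/9
w(P, 6) + p(I) = -4*0² + (2/9 - ⅑*(-30)²) = -4*0 + (2/9 - ⅑*900) = 0 + (2/9 - 100) = 0 - 898/9 = -898/9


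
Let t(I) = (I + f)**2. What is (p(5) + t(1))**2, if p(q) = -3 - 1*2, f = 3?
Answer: 121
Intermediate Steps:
p(q) = -5 (p(q) = -3 - 2 = -5)
t(I) = (3 + I)**2 (t(I) = (I + 3)**2 = (3 + I)**2)
(p(5) + t(1))**2 = (-5 + (3 + 1)**2)**2 = (-5 + 4**2)**2 = (-5 + 16)**2 = 11**2 = 121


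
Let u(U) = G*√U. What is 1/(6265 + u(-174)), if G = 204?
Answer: 6265/46491409 - 204*I*√174/46491409 ≈ 0.00013476 - 5.788e-5*I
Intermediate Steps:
u(U) = 204*√U
1/(6265 + u(-174)) = 1/(6265 + 204*√(-174)) = 1/(6265 + 204*(I*√174)) = 1/(6265 + 204*I*√174)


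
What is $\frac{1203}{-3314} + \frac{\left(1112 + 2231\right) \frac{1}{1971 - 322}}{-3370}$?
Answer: $- \frac{1674076523}{4604082205} \approx -0.36361$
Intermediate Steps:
$\frac{1203}{-3314} + \frac{\left(1112 + 2231\right) \frac{1}{1971 - 322}}{-3370} = 1203 \left(- \frac{1}{3314}\right) + \frac{3343}{1649} \left(- \frac{1}{3370}\right) = - \frac{1203}{3314} + 3343 \cdot \frac{1}{1649} \left(- \frac{1}{3370}\right) = - \frac{1203}{3314} + \frac{3343}{1649} \left(- \frac{1}{3370}\right) = - \frac{1203}{3314} - \frac{3343}{5557130} = - \frac{1674076523}{4604082205}$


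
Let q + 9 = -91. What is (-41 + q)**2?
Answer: 19881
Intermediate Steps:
q = -100 (q = -9 - 91 = -100)
(-41 + q)**2 = (-41 - 100)**2 = (-141)**2 = 19881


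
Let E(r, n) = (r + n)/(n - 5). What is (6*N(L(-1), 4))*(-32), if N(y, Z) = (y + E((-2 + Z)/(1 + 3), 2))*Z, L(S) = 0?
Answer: 640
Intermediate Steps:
E(r, n) = (n + r)/(-5 + n)
N(y, Z) = Z*(-½ + y - Z/12) (N(y, Z) = (y + (2 + (-2 + Z)/(1 + 3))/(-5 + 2))*Z = (y + (2 + (-2 + Z)/4)/(-3))*Z = (y - (2 + (-2 + Z)*(¼))/3)*Z = (y - (2 + (-½ + Z/4))/3)*Z = (y - (3/2 + Z/4)/3)*Z = (y + (-½ - Z/12))*Z = (-½ + y - Z/12)*Z = Z*(-½ + y - Z/12))
(6*N(L(-1), 4))*(-32) = (6*((1/12)*4*(-6 - 1*4 + 12*0)))*(-32) = (6*((1/12)*4*(-6 - 4 + 0)))*(-32) = (6*((1/12)*4*(-10)))*(-32) = (6*(-10/3))*(-32) = -20*(-32) = 640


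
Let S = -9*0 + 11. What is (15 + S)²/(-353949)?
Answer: -676/353949 ≈ -0.0019099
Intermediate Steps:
S = 11 (S = 0 + 11 = 11)
(15 + S)²/(-353949) = (15 + 11)²/(-353949) = 26²*(-1/353949) = 676*(-1/353949) = -676/353949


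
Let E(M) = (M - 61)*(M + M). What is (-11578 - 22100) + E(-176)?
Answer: 49746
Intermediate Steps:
E(M) = 2*M*(-61 + M) (E(M) = (-61 + M)*(2*M) = 2*M*(-61 + M))
(-11578 - 22100) + E(-176) = (-11578 - 22100) + 2*(-176)*(-61 - 176) = -33678 + 2*(-176)*(-237) = -33678 + 83424 = 49746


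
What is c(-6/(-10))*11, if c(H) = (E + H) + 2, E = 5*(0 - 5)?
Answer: -1232/5 ≈ -246.40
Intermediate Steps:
E = -25 (E = 5*(-5) = -25)
c(H) = -23 + H (c(H) = (-25 + H) + 2 = -23 + H)
c(-6/(-10))*11 = (-23 - 6/(-10))*11 = (-23 - 6*(-1/10))*11 = (-23 + 3/5)*11 = -112/5*11 = -1232/5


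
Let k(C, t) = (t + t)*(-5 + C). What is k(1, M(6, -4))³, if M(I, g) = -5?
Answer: 64000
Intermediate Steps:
k(C, t) = 2*t*(-5 + C) (k(C, t) = (2*t)*(-5 + C) = 2*t*(-5 + C))
k(1, M(6, -4))³ = (2*(-5)*(-5 + 1))³ = (2*(-5)*(-4))³ = 40³ = 64000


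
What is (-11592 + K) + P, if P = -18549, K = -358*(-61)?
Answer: -8303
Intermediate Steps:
K = 21838
(-11592 + K) + P = (-11592 + 21838) - 18549 = 10246 - 18549 = -8303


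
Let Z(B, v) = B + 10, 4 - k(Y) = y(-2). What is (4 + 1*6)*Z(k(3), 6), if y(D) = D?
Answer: 160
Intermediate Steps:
k(Y) = 6 (k(Y) = 4 - 1*(-2) = 4 + 2 = 6)
Z(B, v) = 10 + B
(4 + 1*6)*Z(k(3), 6) = (4 + 1*6)*(10 + 6) = (4 + 6)*16 = 10*16 = 160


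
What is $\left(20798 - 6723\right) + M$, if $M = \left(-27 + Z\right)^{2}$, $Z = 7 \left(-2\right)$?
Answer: $15756$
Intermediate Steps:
$Z = -14$
$M = 1681$ ($M = \left(-27 - 14\right)^{2} = \left(-41\right)^{2} = 1681$)
$\left(20798 - 6723\right) + M = \left(20798 - 6723\right) + 1681 = 14075 + 1681 = 15756$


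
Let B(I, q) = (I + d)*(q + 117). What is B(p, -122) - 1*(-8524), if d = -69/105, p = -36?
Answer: 60951/7 ≈ 8707.3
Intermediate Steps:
d = -23/35 (d = -69*1/105 = -23/35 ≈ -0.65714)
B(I, q) = (117 + q)*(-23/35 + I) (B(I, q) = (I - 23/35)*(q + 117) = (-23/35 + I)*(117 + q) = (117 + q)*(-23/35 + I))
B(p, -122) - 1*(-8524) = (-2691/35 + 117*(-36) - 23/35*(-122) - 36*(-122)) - 1*(-8524) = (-2691/35 - 4212 + 2806/35 + 4392) + 8524 = 1283/7 + 8524 = 60951/7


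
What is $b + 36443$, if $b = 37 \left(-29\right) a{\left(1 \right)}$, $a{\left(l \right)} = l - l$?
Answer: $36443$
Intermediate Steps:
$a{\left(l \right)} = 0$
$b = 0$ ($b = 37 \left(-29\right) 0 = \left(-1073\right) 0 = 0$)
$b + 36443 = 0 + 36443 = 36443$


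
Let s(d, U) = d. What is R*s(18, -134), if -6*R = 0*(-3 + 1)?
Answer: 0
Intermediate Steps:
R = 0 (R = -0*(-3 + 1) = -0*(-2) = -⅙*0 = 0)
R*s(18, -134) = 0*18 = 0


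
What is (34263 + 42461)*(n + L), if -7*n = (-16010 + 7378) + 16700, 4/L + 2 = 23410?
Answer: -129372910307/1463 ≈ -8.8430e+7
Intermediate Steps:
L = 1/5852 (L = 4/(-2 + 23410) = 4/23408 = 4*(1/23408) = 1/5852 ≈ 0.00017088)
n = -8068/7 (n = -((-16010 + 7378) + 16700)/7 = -(-8632 + 16700)/7 = -⅐*8068 = -8068/7 ≈ -1152.6)
(34263 + 42461)*(n + L) = (34263 + 42461)*(-8068/7 + 1/5852) = 76724*(-6744847/5852) = -129372910307/1463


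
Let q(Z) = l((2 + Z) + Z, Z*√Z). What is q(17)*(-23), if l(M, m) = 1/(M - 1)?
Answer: -23/35 ≈ -0.65714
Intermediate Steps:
l(M, m) = 1/(-1 + M)
q(Z) = 1/(1 + 2*Z) (q(Z) = 1/(-1 + ((2 + Z) + Z)) = 1/(-1 + (2 + 2*Z)) = 1/(1 + 2*Z))
q(17)*(-23) = -23/(1 + 2*17) = -23/(1 + 34) = -23/35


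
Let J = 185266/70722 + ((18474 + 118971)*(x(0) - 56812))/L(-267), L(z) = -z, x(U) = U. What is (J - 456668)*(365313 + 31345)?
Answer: -37078111513251565070/3147129 ≈ -1.1782e+13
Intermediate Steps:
J = -92039079938243/3147129 (J = 185266/70722 + ((18474 + 118971)*(0 - 56812))/((-1*(-267))) = 185266*(1/70722) + (137445*(-56812))/267 = 92633/35361 - 7808525340*1/267 = 92633/35361 - 2602841780/89 = -92039079938243/3147129 ≈ -2.9245e+7)
(J - 456668)*(365313 + 31345) = (-92039079938243/3147129 - 456668)*(365313 + 31345) = -93476273044415/3147129*396658 = -37078111513251565070/3147129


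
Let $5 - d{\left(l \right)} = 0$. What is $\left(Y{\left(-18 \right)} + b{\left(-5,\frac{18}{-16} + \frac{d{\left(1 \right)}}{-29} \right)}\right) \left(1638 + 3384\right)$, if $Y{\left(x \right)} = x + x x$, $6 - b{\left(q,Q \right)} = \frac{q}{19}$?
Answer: $\frac{29795526}{19} \approx 1.5682 \cdot 10^{6}$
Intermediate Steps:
$d{\left(l \right)} = 5$ ($d{\left(l \right)} = 5 - 0 = 5 + 0 = 5$)
$b{\left(q,Q \right)} = 6 - \frac{q}{19}$
$Y{\left(x \right)} = x + x^{2}$
$\left(Y{\left(-18 \right)} + b{\left(-5,\frac{18}{-16} + \frac{d{\left(1 \right)}}{-29} \right)}\right) \left(1638 + 3384\right) = \left(- 18 \left(1 - 18\right) + \left(6 - - \frac{5}{19}\right)\right) \left(1638 + 3384\right) = \left(\left(-18\right) \left(-17\right) + \left(6 + \frac{5}{19}\right)\right) 5022 = \left(306 + \frac{119}{19}\right) 5022 = \frac{5933}{19} \cdot 5022 = \frac{29795526}{19}$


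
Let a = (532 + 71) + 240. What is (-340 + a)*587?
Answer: 295261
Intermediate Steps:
a = 843 (a = 603 + 240 = 843)
(-340 + a)*587 = (-340 + 843)*587 = 503*587 = 295261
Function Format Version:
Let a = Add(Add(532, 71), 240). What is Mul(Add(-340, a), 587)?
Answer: 295261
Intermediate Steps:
a = 843 (a = Add(603, 240) = 843)
Mul(Add(-340, a), 587) = Mul(Add(-340, 843), 587) = Mul(503, 587) = 295261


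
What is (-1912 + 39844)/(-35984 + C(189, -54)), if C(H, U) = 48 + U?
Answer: -18966/17995 ≈ -1.0540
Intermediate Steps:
(-1912 + 39844)/(-35984 + C(189, -54)) = (-1912 + 39844)/(-35984 + (48 - 54)) = 37932/(-35984 - 6) = 37932/(-35990) = 37932*(-1/35990) = -18966/17995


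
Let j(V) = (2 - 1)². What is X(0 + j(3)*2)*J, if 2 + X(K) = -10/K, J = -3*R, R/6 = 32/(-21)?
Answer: -192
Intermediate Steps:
j(V) = 1 (j(V) = 1² = 1)
R = -64/7 (R = 6*(32/(-21)) = 6*(32*(-1/21)) = 6*(-32/21) = -64/7 ≈ -9.1429)
J = 192/7 (J = -3*(-64/7) = 192/7 ≈ 27.429)
X(K) = -2 - 10/K
X(0 + j(3)*2)*J = (-2 - 10/(0 + 1*2))*(192/7) = (-2 - 10/(0 + 2))*(192/7) = (-2 - 10/2)*(192/7) = (-2 - 10*½)*(192/7) = (-2 - 5)*(192/7) = -7*192/7 = -192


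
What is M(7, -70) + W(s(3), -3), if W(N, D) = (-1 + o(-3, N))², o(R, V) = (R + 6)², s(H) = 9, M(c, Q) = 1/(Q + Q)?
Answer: 8959/140 ≈ 63.993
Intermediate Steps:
M(c, Q) = 1/(2*Q)
o(R, V) = (6 + R)²
W(N, D) = 64 (W(N, D) = (-1 + (6 - 3)²)² = (-1 + 3²)² = (-1 + 9)² = 8² = 64)
M(7, -70) + W(s(3), -3) = (½)/(-70) + 64 = (½)*(-1/70) + 64 = -1/140 + 64 = 8959/140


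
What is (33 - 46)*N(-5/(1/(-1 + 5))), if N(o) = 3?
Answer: -39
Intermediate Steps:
(33 - 46)*N(-5/(1/(-1 + 5))) = (33 - 46)*3 = -13*3 = -39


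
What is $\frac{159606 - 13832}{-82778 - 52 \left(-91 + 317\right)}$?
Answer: $- \frac{3169}{2055} \approx -1.5421$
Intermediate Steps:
$\frac{159606 - 13832}{-82778 - 52 \left(-91 + 317\right)} = \frac{145774}{-82778 - 11752} = \frac{145774}{-94530} = 145774 \left(- \frac{1}{94530}\right) = - \frac{3169}{2055}$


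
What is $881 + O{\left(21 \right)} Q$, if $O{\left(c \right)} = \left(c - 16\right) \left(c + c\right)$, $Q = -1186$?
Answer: $-248179$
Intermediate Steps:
$O{\left(c \right)} = 2 c \left(-16 + c\right)$ ($O{\left(c \right)} = \left(-16 + c\right) 2 c = 2 c \left(-16 + c\right)$)
$881 + O{\left(21 \right)} Q = 881 + 2 \cdot 21 \left(-16 + 21\right) \left(-1186\right) = 881 + 2 \cdot 21 \cdot 5 \left(-1186\right) = 881 + 210 \left(-1186\right) = 881 - 249060 = -248179$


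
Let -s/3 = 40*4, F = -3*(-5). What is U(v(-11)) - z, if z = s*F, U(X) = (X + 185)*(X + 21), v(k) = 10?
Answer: 13245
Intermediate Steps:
F = 15
s = -480 (s = -120*4 = -3*160 = -480)
U(X) = (21 + X)*(185 + X) (U(X) = (185 + X)*(21 + X) = (21 + X)*(185 + X))
z = -7200 (z = -480*15 = -7200)
U(v(-11)) - z = (3885 + 10² + 206*10) - 1*(-7200) = (3885 + 100 + 2060) + 7200 = 6045 + 7200 = 13245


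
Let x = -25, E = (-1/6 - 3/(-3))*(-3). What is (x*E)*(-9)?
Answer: -1125/2 ≈ -562.50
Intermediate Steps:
E = -5/2 (E = (-1*1/6 - 3*(-1/3))*(-3) = (-1/6 + 1)*(-3) = (5/6)*(-3) = -5/2 ≈ -2.5000)
(x*E)*(-9) = -25*(-5/2)*(-9) = (125/2)*(-9) = -1125/2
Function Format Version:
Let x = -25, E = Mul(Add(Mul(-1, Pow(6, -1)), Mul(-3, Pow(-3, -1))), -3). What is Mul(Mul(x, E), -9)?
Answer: Rational(-1125, 2) ≈ -562.50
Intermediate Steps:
E = Rational(-5, 2) (E = Mul(Add(Mul(-1, Rational(1, 6)), Mul(-3, Rational(-1, 3))), -3) = Mul(Add(Rational(-1, 6), 1), -3) = Mul(Rational(5, 6), -3) = Rational(-5, 2) ≈ -2.5000)
Mul(Mul(x, E), -9) = Mul(Mul(-25, Rational(-5, 2)), -9) = Mul(Rational(125, 2), -9) = Rational(-1125, 2)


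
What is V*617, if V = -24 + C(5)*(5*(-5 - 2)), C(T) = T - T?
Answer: -14808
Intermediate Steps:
C(T) = 0
V = -24 (V = -24 + 0*(5*(-5 - 2)) = -24 + 0*(5*(-7)) = -24 + 0*(-35) = -24 + 0 = -24)
V*617 = -24*617 = -14808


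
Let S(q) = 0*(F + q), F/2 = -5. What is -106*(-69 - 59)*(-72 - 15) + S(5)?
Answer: -1180416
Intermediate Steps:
F = -10 (F = 2*(-5) = -10)
S(q) = 0 (S(q) = 0*(-10 + q) = 0)
-106*(-69 - 59)*(-72 - 15) + S(5) = -106*(-69 - 59)*(-72 - 15) + 0 = -(-13568)*(-87) + 0 = -106*11136 + 0 = -1180416 + 0 = -1180416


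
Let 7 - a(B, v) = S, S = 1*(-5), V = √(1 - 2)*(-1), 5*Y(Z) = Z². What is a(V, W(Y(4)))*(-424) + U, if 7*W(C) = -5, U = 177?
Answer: -4911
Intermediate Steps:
Y(Z) = Z²/5
V = -I (V = √(-1)*(-1) = I*(-1) = -I ≈ -1.0*I)
W(C) = -5/7 (W(C) = (⅐)*(-5) = -5/7)
S = -5
a(B, v) = 12 (a(B, v) = 7 - 1*(-5) = 7 + 5 = 12)
a(V, W(Y(4)))*(-424) + U = 12*(-424) + 177 = -5088 + 177 = -4911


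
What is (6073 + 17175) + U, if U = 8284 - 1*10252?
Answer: 21280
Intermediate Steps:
U = -1968 (U = 8284 - 10252 = -1968)
(6073 + 17175) + U = (6073 + 17175) - 1968 = 23248 - 1968 = 21280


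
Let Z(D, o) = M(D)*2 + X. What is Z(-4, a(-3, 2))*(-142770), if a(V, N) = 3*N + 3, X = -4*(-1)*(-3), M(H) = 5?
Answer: 285540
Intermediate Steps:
X = -12 (X = 4*(-3) = -12)
a(V, N) = 3 + 3*N
Z(D, o) = -2 (Z(D, o) = 5*2 - 12 = 10 - 12 = -2)
Z(-4, a(-3, 2))*(-142770) = -2*(-142770) = 285540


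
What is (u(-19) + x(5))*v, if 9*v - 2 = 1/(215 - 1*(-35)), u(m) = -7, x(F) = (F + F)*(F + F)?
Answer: 5177/250 ≈ 20.708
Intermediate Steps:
x(F) = 4*F² (x(F) = (2*F)*(2*F) = 4*F²)
v = 167/750 (v = 2/9 + 1/(9*(215 - 1*(-35))) = 2/9 + 1/(9*(215 + 35)) = 2/9 + (⅑)/250 = 2/9 + (⅑)*(1/250) = 2/9 + 1/2250 = 167/750 ≈ 0.22267)
(u(-19) + x(5))*v = (-7 + 4*5²)*(167/750) = (-7 + 4*25)*(167/750) = (-7 + 100)*(167/750) = 93*(167/750) = 5177/250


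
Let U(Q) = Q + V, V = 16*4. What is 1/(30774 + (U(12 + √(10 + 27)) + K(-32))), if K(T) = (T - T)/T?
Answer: 30850/951722463 - √37/951722463 ≈ 3.2409e-5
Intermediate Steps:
V = 64
U(Q) = 64 + Q (U(Q) = Q + 64 = 64 + Q)
K(T) = 0 (K(T) = 0/T = 0)
1/(30774 + (U(12 + √(10 + 27)) + K(-32))) = 1/(30774 + ((64 + (12 + √(10 + 27))) + 0)) = 1/(30774 + ((64 + (12 + √37)) + 0)) = 1/(30774 + ((76 + √37) + 0)) = 1/(30774 + (76 + √37)) = 1/(30850 + √37)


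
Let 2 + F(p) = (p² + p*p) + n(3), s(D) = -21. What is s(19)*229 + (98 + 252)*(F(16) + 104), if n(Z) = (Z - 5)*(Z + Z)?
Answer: 205891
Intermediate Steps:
n(Z) = 2*Z*(-5 + Z) (n(Z) = (-5 + Z)*(2*Z) = 2*Z*(-5 + Z))
F(p) = -14 + 2*p² (F(p) = -2 + ((p² + p*p) + 2*3*(-5 + 3)) = -2 + ((p² + p²) + 2*3*(-2)) = -2 + (2*p² - 12) = -2 + (-12 + 2*p²) = -14 + 2*p²)
s(19)*229 + (98 + 252)*(F(16) + 104) = -21*229 + (98 + 252)*((-14 + 2*16²) + 104) = -4809 + 350*((-14 + 2*256) + 104) = -4809 + 350*((-14 + 512) + 104) = -4809 + 350*(498 + 104) = -4809 + 350*602 = -4809 + 210700 = 205891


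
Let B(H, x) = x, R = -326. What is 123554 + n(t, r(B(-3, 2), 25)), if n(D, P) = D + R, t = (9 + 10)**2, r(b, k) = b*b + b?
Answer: 123589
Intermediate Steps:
r(b, k) = b + b**2 (r(b, k) = b**2 + b = b + b**2)
t = 361 (t = 19**2 = 361)
n(D, P) = -326 + D (n(D, P) = D - 326 = -326 + D)
123554 + n(t, r(B(-3, 2), 25)) = 123554 + (-326 + 361) = 123554 + 35 = 123589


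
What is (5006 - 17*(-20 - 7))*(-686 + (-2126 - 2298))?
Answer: -27926150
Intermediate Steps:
(5006 - 17*(-20 - 7))*(-686 + (-2126 - 2298)) = (5006 - 17*(-27))*(-686 - 4424) = (5006 + 459)*(-5110) = 5465*(-5110) = -27926150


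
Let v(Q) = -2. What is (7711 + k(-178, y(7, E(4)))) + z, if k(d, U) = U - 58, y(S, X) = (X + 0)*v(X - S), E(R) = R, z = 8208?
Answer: 15853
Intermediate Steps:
y(S, X) = -2*X (y(S, X) = (X + 0)*(-2) = X*(-2) = -2*X)
k(d, U) = -58 + U
(7711 + k(-178, y(7, E(4)))) + z = (7711 + (-58 - 2*4)) + 8208 = (7711 + (-58 - 8)) + 8208 = (7711 - 66) + 8208 = 7645 + 8208 = 15853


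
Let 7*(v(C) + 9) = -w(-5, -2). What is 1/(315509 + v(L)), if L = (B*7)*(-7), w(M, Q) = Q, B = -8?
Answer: 7/2208502 ≈ 3.1696e-6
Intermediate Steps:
L = 392 (L = -8*7*(-7) = -56*(-7) = 392)
v(C) = -61/7 (v(C) = -9 + (-1*(-2))/7 = -9 + (1/7)*2 = -9 + 2/7 = -61/7)
1/(315509 + v(L)) = 1/(315509 - 61/7) = 1/(2208502/7) = 7/2208502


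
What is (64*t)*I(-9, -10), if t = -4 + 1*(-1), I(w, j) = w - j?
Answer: -320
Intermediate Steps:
t = -5 (t = -4 - 1 = -5)
(64*t)*I(-9, -10) = (64*(-5))*(-9 - 1*(-10)) = -320*(-9 + 10) = -320*1 = -320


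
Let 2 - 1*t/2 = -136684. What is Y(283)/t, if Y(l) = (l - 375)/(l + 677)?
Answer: -23/65609280 ≈ -3.5056e-7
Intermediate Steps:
t = 273372 (t = 4 - 2*(-136684) = 4 + 273368 = 273372)
Y(l) = (-375 + l)/(677 + l)
Y(283)/t = ((-375 + 283)/(677 + 283))/273372 = (-92/960)*(1/273372) = ((1/960)*(-92))*(1/273372) = -23/240*1/273372 = -23/65609280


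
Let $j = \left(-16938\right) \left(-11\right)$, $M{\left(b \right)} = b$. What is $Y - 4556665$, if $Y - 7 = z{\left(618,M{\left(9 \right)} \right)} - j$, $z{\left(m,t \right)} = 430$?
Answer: $-4742546$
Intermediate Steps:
$j = 186318$
$Y = -185881$ ($Y = 7 + \left(430 - 186318\right) = 7 - 185888 = -185881$)
$Y - 4556665 = -185881 - 4556665 = -4742546$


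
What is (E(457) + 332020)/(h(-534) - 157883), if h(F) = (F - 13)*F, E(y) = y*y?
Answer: 540869/134215 ≈ 4.0299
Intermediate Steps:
E(y) = y**2
h(F) = F*(-13 + F) (h(F) = (-13 + F)*F = F*(-13 + F))
(E(457) + 332020)/(h(-534) - 157883) = (457**2 + 332020)/(-534*(-13 - 534) - 157883) = (208849 + 332020)/(-534*(-547) - 157883) = 540869/(292098 - 157883) = 540869/134215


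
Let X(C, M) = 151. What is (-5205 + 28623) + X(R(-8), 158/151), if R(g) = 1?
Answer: 23569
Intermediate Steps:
(-5205 + 28623) + X(R(-8), 158/151) = (-5205 + 28623) + 151 = 23418 + 151 = 23569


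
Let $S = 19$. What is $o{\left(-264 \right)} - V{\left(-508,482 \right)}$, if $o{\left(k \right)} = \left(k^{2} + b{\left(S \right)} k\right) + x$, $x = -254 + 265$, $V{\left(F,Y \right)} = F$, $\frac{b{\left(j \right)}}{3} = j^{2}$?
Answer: $-215697$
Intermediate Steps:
$b{\left(j \right)} = 3 j^{2}$
$x = 11$
$o{\left(k \right)} = 11 + k^{2} + 1083 k$ ($o{\left(k \right)} = \left(k^{2} + 3 \cdot 19^{2} k\right) + 11 = \left(k^{2} + 3 \cdot 361 k\right) + 11 = \left(k^{2} + 1083 k\right) + 11 = 11 + k^{2} + 1083 k$)
$o{\left(-264 \right)} - V{\left(-508,482 \right)} = \left(11 + \left(-264\right)^{2} + 1083 \left(-264\right)\right) - -508 = \left(11 + 69696 - 285912\right) + 508 = -216205 + 508 = -215697$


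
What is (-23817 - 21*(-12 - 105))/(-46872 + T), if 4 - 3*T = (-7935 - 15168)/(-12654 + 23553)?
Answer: 15520176/34055713 ≈ 0.45573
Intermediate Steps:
T = 7411/3633 (T = 4/3 - (-7935 - 15168)/(3*(-12654 + 23553)) = 4/3 - (-7701)/10899 = 4/3 - ⅓*(-2567/1211) = 4/3 + 2567/3633 = 7411/3633 ≈ 2.0399)
(-23817 - 21*(-12 - 105))/(-46872 + T) = (-23817 - 21*(-12 - 105))/(-46872 + 7411/3633) = (-23817 - 21*(-117))/(-170278565/3633) = (-23817 + 2457)*(-3633/170278565) = -21360*(-3633/170278565) = 15520176/34055713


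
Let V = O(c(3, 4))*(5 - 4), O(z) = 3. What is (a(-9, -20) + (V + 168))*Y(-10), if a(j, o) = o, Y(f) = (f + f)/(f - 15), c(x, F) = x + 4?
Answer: 604/5 ≈ 120.80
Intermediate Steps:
c(x, F) = 4 + x
V = 3 (V = 3*(5 - 4) = 3*1 = 3)
Y(f) = 2*f/(-15 + f) (Y(f) = (2*f)/(-15 + f) = 2*f/(-15 + f))
(a(-9, -20) + (V + 168))*Y(-10) = (-20 + (3 + 168))*(2*(-10)/(-15 - 10)) = (-20 + 171)*(2*(-10)/(-25)) = 151*(2*(-10)*(-1/25)) = 151*(⅘) = 604/5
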